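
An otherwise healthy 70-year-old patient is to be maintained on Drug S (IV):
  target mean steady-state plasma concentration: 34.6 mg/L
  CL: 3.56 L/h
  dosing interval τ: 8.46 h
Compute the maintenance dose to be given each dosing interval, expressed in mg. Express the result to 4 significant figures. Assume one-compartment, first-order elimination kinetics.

At steady state, Dose/τ = Css × CL.
Dose = Css × CL × τ = 34.6 × 3.560 × 8.46 = 1042 mg

1042 mg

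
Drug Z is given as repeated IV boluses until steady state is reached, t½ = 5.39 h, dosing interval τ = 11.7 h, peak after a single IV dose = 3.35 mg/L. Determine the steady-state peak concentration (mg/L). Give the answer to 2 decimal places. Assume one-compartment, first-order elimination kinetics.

k = ln2 / t½ = 0.693147 / 5.39 = 0.1286 h⁻¹
e^(−kτ) = e^(−0.1286 × 11.7) = 0.2221
Accumulation ratio R = 1 / (1 − e^(−kτ)) = 1 / (1 − 0.2221) = 1.286
Steady-state peak = C₀ × R = 3.35 × 1.286 = 4.308 mg/L

4.31 mg/L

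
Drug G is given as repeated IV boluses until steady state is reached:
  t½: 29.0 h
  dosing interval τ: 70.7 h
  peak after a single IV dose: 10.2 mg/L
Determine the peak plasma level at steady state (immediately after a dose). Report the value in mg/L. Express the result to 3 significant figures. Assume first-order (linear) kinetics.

12.5 mg/L

k = ln2 / t½ = 0.693147 / 29.0 = 0.02390 h⁻¹
e^(−kτ) = e^(−0.02390 × 70.7) = 0.1846
Accumulation ratio R = 1 / (1 − e^(−kτ)) = 1 / (1 − 0.1846) = 1.226
Steady-state peak = C₀ × R = 10.2 × 1.226 = 12.51 mg/L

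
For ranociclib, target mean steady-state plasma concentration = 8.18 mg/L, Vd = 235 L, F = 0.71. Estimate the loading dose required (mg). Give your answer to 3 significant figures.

2710 mg

LD = Css × Vd / F = 8.18 × 235 / 0.71 = 2707 mg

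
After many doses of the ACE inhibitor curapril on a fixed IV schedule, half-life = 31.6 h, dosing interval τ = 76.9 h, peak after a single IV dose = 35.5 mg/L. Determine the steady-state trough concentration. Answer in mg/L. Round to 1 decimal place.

k = ln2 / t½ = 0.693147 / 31.6 = 0.02194 h⁻¹
e^(−kτ) = e^(−0.02194 × 76.9) = 0.1850
Accumulation ratio R = 1 / (1 − e^(−kτ)) = 1 / (1 − 0.1850) = 1.227
Steady-state trough = C₀ × R × e^(−kτ) = 35.5 × 1.227 × 0.1850 = 8.058 mg/L

8.1 mg/L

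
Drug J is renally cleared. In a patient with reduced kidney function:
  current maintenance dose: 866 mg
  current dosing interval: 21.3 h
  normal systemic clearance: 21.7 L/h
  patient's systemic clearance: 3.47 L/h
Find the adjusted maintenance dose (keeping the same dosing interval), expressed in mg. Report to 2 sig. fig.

140 mg

To keep the same average steady-state level, dosing rate must scale with clearance.
CL ratio = 3.47 / 21.7 = 0.1599
New dose (same interval) = 866 × 0.1599 = 138.5 mg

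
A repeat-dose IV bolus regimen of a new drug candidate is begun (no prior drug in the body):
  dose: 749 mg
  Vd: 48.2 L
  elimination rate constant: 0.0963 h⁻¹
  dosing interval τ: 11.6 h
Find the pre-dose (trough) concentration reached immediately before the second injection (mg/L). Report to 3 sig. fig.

5.09 mg/L

C₀ per dose = Dose / Vd = 749 / 48.2 = 15.54 mg/L
Fraction remaining after one interval: r = e^(−kτ) = e^(−0.09630 × 11.6) = 0.3272
Before dose 2, 1 dose has been given (aged 1τ).
C_trough = C₀ × r = 15.54 × 0.3272 = 5.085 mg/L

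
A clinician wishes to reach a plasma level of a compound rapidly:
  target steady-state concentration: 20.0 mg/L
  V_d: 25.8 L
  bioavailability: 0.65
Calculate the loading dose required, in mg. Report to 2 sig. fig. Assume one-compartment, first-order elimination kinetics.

790 mg

LD = Css × Vd / F = 20.0 × 25.8 / 0.65 = 793.8 mg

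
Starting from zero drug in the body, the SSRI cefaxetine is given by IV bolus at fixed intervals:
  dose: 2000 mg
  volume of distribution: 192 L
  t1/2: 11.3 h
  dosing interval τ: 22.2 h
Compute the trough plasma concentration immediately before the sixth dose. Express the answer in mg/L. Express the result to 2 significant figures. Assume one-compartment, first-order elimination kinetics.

3.6 mg/L

C₀ per dose = Dose / Vd = 2000 / 192 = 10.42 mg/L
k = ln2 / t½ = 0.693147 / 11.3 = 0.06134 h⁻¹
Fraction remaining after one interval: r = e^(−kτ) = e^(−0.06134 × 22.2) = 0.2562
Before dose 6, 5 doses have been given (aged 1τ, 2τ, 3τ, 4τ, 5τ).
C_trough = C₀ × (r + r² + … + r^5) = C₀ × r(1−r^5)/(1−r)
        = 10.42 × 0.2562 × (1 − 0.001104) / (1 − 0.2562) = 3.585 mg/L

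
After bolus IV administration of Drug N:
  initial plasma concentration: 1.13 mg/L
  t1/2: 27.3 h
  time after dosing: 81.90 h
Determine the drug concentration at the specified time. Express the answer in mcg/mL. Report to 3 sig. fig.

k = ln2 / t½ = 0.693147 / 27.3 = 0.02539 h⁻¹
t / t½ = 81.90 / 27.3 = 3 half-lives
C = C₀ × (1/2)^3 = 1.130 × 0.1250 = 0.1413 mg/L
(0.1413 mg/L = 0.1413 mcg/mL)

0.141 mcg/mL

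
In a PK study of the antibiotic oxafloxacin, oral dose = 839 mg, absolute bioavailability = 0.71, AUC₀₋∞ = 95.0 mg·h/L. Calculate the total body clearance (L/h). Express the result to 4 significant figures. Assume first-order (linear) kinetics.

6.270 L/h

CL = F·Dose / AUC = 0.71 × 839 / 95.0 = 6.270 L/h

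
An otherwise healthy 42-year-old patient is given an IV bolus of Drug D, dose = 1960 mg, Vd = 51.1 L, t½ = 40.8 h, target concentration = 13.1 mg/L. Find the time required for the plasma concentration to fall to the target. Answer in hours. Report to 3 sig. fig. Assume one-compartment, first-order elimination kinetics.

C₀ = Dose / Vd = 1960 / 51.1 = 38.36 mg/L
k = ln2 / t½ = 0.693147 / 40.8 = 0.01699 h⁻¹
t = ln(C₀ / C) / k = ln(38.36 / 13.1) / 0.01699
  = ln(2.928) / 0.01699 = 1.074 / 0.01699 = 63.21 h

63.2 h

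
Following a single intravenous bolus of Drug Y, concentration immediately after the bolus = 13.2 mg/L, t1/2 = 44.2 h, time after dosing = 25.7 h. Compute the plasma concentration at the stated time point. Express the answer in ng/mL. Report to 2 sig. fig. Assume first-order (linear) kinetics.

8800 ng/mL

k = ln2 / t½ = 0.693147 / 44.2 = 0.01568 h⁻¹
C = C₀ · e^(−k·t) = 13.20 × e^(−0.01568 × 25.7)
  = 13.20 × 0.6683 = 8.822 mg/L
Convert: 8.822 mg/L × 1000 = 8822 ng/mL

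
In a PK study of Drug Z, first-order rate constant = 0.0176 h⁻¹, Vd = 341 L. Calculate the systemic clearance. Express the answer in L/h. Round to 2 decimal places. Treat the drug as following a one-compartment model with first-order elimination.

6.00 L/h

CL = k × Vd = 0.0176 × 341 = 6.002 L/h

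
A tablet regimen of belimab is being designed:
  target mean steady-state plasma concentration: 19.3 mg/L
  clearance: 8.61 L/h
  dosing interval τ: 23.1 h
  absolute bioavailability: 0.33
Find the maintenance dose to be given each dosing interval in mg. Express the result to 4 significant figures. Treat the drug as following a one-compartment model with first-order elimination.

11630 mg

At steady state, F × (Dose/τ) = Css × CL.
Dose = Css × CL × τ / F = 19.3 × 8.610 × 23.1 / 0.33 = 11630 mg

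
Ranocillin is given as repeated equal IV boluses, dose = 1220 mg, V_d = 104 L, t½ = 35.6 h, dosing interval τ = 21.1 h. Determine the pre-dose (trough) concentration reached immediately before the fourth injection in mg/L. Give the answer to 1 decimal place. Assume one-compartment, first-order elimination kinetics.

16.4 mg/L

C₀ per dose = Dose / Vd = 1220 / 104 = 11.73 mg/L
k = ln2 / t½ = 0.693147 / 35.6 = 0.01947 h⁻¹
Fraction remaining after one interval: r = e^(−kτ) = e^(−0.01947 × 21.1) = 0.6631
Before dose 4, 3 doses have been given (aged 1τ, 2τ, 3τ).
C_trough = C₀ × (r + r² + … + r^3) = C₀ × r(1−r^3)/(1−r)
        = 11.73 × 0.6631 × (1 − 0.2916) / (1 − 0.6631) = 16.36 mg/L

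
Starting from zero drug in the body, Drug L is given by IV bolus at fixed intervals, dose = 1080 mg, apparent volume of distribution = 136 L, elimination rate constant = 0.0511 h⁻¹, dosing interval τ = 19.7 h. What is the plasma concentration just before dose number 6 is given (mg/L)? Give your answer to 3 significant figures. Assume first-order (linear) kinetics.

C₀ per dose = Dose / Vd = 1080 / 136 = 7.941 mg/L
Fraction remaining after one interval: r = e^(−kτ) = e^(−0.05110 × 19.7) = 0.3654
Before dose 6, 5 doses have been given (aged 1τ, 2τ, 3τ, 4τ, 5τ).
C_trough = C₀ × (r + r² + … + r^5) = C₀ × r(1−r^5)/(1−r)
        = 7.941 × 0.3654 × (1 − 0.006514) / (1 − 0.3654) = 4.543 mg/L

4.54 mg/L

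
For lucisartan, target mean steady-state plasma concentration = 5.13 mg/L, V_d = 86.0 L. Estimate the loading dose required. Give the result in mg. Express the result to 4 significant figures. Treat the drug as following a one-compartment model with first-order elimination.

LD = Css × Vd = 5.13 × 86.0 = 441.2 mg

441.2 mg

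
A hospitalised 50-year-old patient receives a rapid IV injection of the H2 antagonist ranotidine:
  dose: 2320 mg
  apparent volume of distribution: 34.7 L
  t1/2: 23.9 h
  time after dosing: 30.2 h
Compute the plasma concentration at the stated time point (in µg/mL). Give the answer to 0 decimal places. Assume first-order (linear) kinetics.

C₀ = Dose / Vd = 2320 / 34.7 = 66.86 mg/L
k = ln2 / t½ = 0.693147 / 23.9 = 0.02900 h⁻¹
C = C₀ · e^(−k·t) = 66.86 × e^(−0.02900 × 30.2)
  = 66.86 × 0.4165 = 27.85 mg/L
(27.85 mg/L = 27.85 µg/mL)

28 µg/mL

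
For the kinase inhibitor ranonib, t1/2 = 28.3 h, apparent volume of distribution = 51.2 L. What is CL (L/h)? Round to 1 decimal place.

1.3 L/h

k = ln2 / t½ = 0.693147 / 28.3 = 0.02449 h⁻¹
CL = k × Vd = 0.02449 × 51.2 = 1.254 L/h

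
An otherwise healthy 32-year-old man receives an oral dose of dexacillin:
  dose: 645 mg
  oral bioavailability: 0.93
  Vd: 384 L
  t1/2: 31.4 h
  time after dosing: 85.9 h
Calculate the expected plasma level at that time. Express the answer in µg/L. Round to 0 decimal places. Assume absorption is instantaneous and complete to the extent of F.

Amount reaching circulation = F × Dose = 0.93 × 645.0 = 599.9 mg
C₀ = F·Dose / Vd = 599.9 / 384 = 1.562 mg/L
k = ln2 / t½ = 0.693147 / 31.4 = 0.02207 h⁻¹
C = C₀ · e^(−k·t) = 1.562 × e^(−0.02207 × 85.9)
  = 1.562 × 0.1502 = 0.2346 mg/L
Convert: 0.2346 mg/L × 1000 = 234.6 µg/L

235 µg/L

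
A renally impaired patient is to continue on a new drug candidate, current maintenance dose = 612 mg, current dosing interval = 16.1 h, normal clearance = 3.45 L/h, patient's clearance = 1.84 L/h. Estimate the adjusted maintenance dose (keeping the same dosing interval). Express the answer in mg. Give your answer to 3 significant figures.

326 mg

To keep the same average steady-state level, dosing rate must scale with clearance.
CL ratio = 1.84 / 3.45 = 0.5333
New dose (same interval) = 612 × 0.5333 = 326.4 mg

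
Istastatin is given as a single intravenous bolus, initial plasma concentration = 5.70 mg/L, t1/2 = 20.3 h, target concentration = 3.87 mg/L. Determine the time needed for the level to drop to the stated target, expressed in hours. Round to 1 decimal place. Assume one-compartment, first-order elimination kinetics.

11.3 h

k = ln2 / t½ = 0.693147 / 20.3 = 0.03415 h⁻¹
t = ln(C₀ / C) / k = ln(5.700 / 3.87) / 0.03415
  = ln(1.473) / 0.03415 = 0.3873 / 0.03415 = 11.34 h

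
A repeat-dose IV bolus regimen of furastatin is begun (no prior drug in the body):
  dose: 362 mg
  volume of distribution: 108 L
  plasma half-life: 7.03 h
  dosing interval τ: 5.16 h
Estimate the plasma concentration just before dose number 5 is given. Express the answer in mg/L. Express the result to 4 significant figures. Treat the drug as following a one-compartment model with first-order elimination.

4.393 mg/L

C₀ per dose = Dose / Vd = 362 / 108 = 3.352 mg/L
k = ln2 / t½ = 0.693147 / 7.03 = 0.09860 h⁻¹
Fraction remaining after one interval: r = e^(−kτ) = e^(−0.09860 × 5.16) = 0.6012
Before dose 5, 4 doses have been given (aged 1τ, 2τ, 3τ, 4τ).
C_trough = C₀ × (r + r² + … + r^4) = C₀ × r(1−r^4)/(1−r)
        = 3.352 × 0.6012 × (1 − 0.1306) / (1 − 0.6012) = 4.393 mg/L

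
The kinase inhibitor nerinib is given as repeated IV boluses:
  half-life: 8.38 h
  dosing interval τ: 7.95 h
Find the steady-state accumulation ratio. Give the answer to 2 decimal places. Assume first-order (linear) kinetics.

2.08

k = ln2 / t½ = 0.693147 / 8.38 = 0.08271 h⁻¹
e^(−kτ) = e^(−0.08271 × 7.95) = 0.5181
Accumulation ratio R = 1 / (1 − e^(−kτ)) = 1 / (1 − 0.5181) = 2.075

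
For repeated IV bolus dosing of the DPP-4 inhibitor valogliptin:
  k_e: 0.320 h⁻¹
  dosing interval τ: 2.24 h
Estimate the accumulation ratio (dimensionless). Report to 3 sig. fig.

e^(−kτ) = e^(−0.3200 × 2.24) = 0.4883
Accumulation ratio R = 1 / (1 − e^(−kτ)) = 1 / (1 − 0.4883) = 1.954

1.95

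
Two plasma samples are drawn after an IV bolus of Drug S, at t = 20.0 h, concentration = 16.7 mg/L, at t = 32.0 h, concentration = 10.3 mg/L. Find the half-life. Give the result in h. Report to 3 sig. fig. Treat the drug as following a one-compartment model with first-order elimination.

17.2 h

k = ln(C₁/C₂) / (t₂ − t₁) = ln(16.7/10.3) / (32.0 − 20.0)
  = 0.4833 / 12.00 = 0.04028 h⁻¹
t½ = ln2 / k = 0.693147 / 0.04028 = 17.21 h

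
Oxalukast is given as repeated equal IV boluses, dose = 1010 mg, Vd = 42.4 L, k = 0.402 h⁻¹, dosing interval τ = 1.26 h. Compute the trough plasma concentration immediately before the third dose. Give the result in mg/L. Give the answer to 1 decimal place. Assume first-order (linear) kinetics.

23.0 mg/L

C₀ per dose = Dose / Vd = 1010 / 42.4 = 23.82 mg/L
Fraction remaining after one interval: r = e^(−kτ) = e^(−0.4020 × 1.26) = 0.6026
Before dose 3, 2 doses have been given (aged 1τ, 2τ).
C_trough = C₀ × (r + r²) = 23.82 × (0.6026 + 0.3631) = 23.00 mg/L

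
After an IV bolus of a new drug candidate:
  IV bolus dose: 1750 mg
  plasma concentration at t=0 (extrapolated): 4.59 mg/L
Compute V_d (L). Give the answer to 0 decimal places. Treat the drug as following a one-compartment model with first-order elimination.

381 L

Vd = Dose / C₀ = 1750 / 4.59 = 381.3 L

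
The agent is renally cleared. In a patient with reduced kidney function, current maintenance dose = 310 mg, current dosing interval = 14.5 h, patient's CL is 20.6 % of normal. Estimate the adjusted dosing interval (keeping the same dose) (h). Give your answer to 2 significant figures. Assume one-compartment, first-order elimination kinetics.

70 h

To keep the same average steady-state level, dosing rate must scale with clearance.
CL ratio = 20.6 / 100 = 0.2060
New interval (same dose) = 14.5 / 0.2060 = 70.39 h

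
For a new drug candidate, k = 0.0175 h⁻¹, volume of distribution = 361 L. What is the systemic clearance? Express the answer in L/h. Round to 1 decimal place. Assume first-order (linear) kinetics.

6.3 L/h

CL = k × Vd = 0.0175 × 361 = 6.318 L/h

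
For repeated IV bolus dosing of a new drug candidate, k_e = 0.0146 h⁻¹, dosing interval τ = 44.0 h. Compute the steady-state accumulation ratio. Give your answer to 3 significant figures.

e^(−kτ) = e^(−0.01460 × 44.0) = 0.5260
Accumulation ratio R = 1 / (1 − e^(−kτ)) = 1 / (1 − 0.5260) = 2.110

2.11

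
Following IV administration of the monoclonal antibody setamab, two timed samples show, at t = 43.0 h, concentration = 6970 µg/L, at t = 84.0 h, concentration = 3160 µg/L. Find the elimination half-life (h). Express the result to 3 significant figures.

k = ln(C₁/C₂) / (t₂ − t₁) = ln(6970/3160) / (84.0 − 43.0)
  = 0.7910 / 41.00 = 0.01929 h⁻¹
t½ = ln2 / k = 0.693147 / 0.01929 = 35.93 h

35.9 h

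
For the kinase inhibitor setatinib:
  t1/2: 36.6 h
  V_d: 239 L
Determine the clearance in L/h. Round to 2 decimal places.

4.53 L/h

k = ln2 / t½ = 0.693147 / 36.6 = 0.01894 h⁻¹
CL = k × Vd = 0.01894 × 239 = 4.527 L/h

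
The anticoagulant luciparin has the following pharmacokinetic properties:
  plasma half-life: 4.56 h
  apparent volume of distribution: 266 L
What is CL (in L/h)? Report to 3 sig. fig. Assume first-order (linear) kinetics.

40.4 L/h

k = ln2 / t½ = 0.693147 / 4.56 = 0.1520 h⁻¹
CL = k × Vd = 0.1520 × 266 = 40.43 L/h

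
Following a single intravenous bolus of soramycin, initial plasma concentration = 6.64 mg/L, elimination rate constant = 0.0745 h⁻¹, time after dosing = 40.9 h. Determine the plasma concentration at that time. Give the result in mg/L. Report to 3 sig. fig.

C = C₀ · e^(−k·t) = 6.640 × e^(−0.07450 × 40.9)
  = 6.640 × 0.04750 = 0.3154 mg/L

0.315 mg/L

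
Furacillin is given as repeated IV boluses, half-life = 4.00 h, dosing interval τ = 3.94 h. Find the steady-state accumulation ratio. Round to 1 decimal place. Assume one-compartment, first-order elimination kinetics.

2.0

k = ln2 / t½ = 0.693147 / 4.00 = 0.1733 h⁻¹
e^(−kτ) = e^(−0.1733 × 3.94) = 0.5052
Accumulation ratio R = 1 / (1 − e^(−kτ)) = 1 / (1 − 0.5052) = 2.021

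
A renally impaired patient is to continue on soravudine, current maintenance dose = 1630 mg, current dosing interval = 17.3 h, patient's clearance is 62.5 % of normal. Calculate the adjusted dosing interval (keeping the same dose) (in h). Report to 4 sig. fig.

To keep the same average steady-state level, dosing rate must scale with clearance.
CL ratio = 62.5 / 100 = 0.6250
New interval (same dose) = 17.3 / 0.6250 = 27.68 h

27.68 h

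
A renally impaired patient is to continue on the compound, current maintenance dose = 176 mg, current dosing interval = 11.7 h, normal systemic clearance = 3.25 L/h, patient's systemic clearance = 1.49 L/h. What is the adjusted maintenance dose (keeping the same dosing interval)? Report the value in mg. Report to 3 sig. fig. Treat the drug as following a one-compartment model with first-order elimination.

80.7 mg

To keep the same average steady-state level, dosing rate must scale with clearance.
CL ratio = 1.49 / 3.25 = 0.4585
New dose (same interval) = 176 × 0.4585 = 80.70 mg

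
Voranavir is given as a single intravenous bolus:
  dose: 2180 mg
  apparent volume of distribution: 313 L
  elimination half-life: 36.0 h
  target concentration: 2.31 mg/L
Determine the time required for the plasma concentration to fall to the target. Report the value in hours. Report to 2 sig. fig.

57 h

C₀ = Dose / Vd = 2180 / 313 = 6.965 mg/L
k = ln2 / t½ = 0.693147 / 36.0 = 0.01925 h⁻¹
t = ln(C₀ / C) / k = ln(6.965 / 2.31) / 0.01925
  = ln(3.015) / 0.01925 = 1.104 / 0.01925 = 57.35 h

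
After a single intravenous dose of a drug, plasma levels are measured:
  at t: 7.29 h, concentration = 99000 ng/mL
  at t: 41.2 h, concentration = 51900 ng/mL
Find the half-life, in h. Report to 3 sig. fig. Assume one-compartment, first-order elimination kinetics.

36.4 h

k = ln(C₁/C₂) / (t₂ − t₁) = ln(99000/51900) / (41.2 − 7.29)
  = 0.6458 / 33.91 = 0.01904 h⁻¹
t½ = ln2 / k = 0.693147 / 0.01904 = 36.40 h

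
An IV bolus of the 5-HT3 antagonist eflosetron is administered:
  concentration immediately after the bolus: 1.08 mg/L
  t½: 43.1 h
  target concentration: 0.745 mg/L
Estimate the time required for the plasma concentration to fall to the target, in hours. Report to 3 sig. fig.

k = ln2 / t½ = 0.693147 / 43.1 = 0.01608 h⁻¹
t = ln(C₀ / C) / k = ln(1.080 / 0.745) / 0.01608
  = ln(1.450) / 0.01608 = 0.3716 / 0.01608 = 23.11 h

23.1 h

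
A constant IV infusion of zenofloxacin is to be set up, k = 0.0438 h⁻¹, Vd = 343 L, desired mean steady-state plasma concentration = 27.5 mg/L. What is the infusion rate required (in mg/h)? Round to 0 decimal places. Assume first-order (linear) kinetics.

413 mg/h

CL = k × Vd = 0.04380 × 343 = 15.02 L/h
At steady state, infusion rate R₀ = Css × CL = 27.5 × 15.02 = 413.1 mg/h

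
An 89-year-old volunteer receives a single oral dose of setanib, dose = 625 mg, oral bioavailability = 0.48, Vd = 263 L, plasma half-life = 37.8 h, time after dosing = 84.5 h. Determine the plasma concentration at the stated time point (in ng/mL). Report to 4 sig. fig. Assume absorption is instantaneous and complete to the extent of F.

Amount reaching circulation = F × Dose = 0.48 × 625.0 = 300.0 mg
C₀ = F·Dose / Vd = 300.0 / 263 = 1.141 mg/L
k = ln2 / t½ = 0.693147 / 37.8 = 0.01834 h⁻¹
C = C₀ · e^(−k·t) = 1.141 × e^(−0.01834 × 84.5)
  = 1.141 × 0.2123 = 0.2422 mg/L
Convert: 0.2422 mg/L × 1000 = 242.2 ng/mL

242.2 ng/mL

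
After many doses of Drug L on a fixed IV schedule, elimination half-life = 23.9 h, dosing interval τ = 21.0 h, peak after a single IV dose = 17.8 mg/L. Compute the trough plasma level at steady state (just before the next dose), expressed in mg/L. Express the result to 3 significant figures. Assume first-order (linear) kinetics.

21.2 mg/L

k = ln2 / t½ = 0.693147 / 23.9 = 0.02900 h⁻¹
e^(−kτ) = e^(−0.02900 × 21.0) = 0.5439
Accumulation ratio R = 1 / (1 − e^(−kτ)) = 1 / (1 − 0.5439) = 2.193
Steady-state trough = C₀ × R × e^(−kτ) = 17.8 × 2.193 × 0.5439 = 21.23 mg/L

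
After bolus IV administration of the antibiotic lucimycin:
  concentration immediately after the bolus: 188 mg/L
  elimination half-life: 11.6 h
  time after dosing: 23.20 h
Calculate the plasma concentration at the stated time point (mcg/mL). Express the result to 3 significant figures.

k = ln2 / t½ = 0.693147 / 11.6 = 0.05975 h⁻¹
t / t½ = 23.20 / 11.6 = 2 half-lives
C = C₀ × (1/2)^2 = 188.0 × 0.2500 = 47.00 mg/L
(47.00 mg/L = 47.00 mcg/mL)

47.0 mcg/mL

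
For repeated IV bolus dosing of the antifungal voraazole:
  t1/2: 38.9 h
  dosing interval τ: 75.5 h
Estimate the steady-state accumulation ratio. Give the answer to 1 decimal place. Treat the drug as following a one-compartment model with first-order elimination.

k = ln2 / t½ = 0.693147 / 38.9 = 0.01782 h⁻¹
e^(−kτ) = e^(−0.01782 × 75.5) = 0.2604
Accumulation ratio R = 1 / (1 − e^(−kτ)) = 1 / (1 − 0.2604) = 1.352

1.4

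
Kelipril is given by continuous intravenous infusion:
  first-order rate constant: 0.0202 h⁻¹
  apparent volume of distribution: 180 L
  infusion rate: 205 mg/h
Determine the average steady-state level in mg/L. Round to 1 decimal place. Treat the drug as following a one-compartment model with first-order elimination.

56.4 mg/L

CL = k × Vd = 0.02020 × 180 = 3.636 L/h
At steady state Css = R₀ / CL = 205 / 3.636 = 56.38 mg/L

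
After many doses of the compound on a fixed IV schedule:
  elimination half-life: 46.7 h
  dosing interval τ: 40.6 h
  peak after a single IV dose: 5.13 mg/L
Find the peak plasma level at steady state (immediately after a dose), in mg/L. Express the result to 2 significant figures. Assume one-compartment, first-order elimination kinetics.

11 mg/L

k = ln2 / t½ = 0.693147 / 46.7 = 0.01484 h⁻¹
e^(−kτ) = e^(−0.01484 × 40.6) = 0.5474
Accumulation ratio R = 1 / (1 − e^(−kτ)) = 1 / (1 − 0.5474) = 2.209
Steady-state peak = C₀ × R = 5.13 × 2.209 = 11.33 mg/L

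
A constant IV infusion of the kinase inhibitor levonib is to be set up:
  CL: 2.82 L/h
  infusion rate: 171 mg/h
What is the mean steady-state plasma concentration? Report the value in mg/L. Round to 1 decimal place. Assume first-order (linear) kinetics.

At steady state Css = R₀ / CL = 171 / 2.820 = 60.64 mg/L

60.6 mg/L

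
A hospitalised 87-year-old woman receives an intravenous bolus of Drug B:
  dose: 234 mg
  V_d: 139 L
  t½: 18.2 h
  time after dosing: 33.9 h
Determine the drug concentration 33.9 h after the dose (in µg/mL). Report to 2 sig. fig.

0.46 µg/mL

C₀ = Dose / Vd = 234.0 / 139 = 1.683 mg/L
k = ln2 / t½ = 0.693147 / 18.2 = 0.03809 h⁻¹
C = C₀ · e^(−k·t) = 1.683 × e^(−0.03809 × 33.9)
  = 1.683 × 0.2749 = 0.4627 mg/L
(0.4627 mg/L = 0.4627 µg/mL)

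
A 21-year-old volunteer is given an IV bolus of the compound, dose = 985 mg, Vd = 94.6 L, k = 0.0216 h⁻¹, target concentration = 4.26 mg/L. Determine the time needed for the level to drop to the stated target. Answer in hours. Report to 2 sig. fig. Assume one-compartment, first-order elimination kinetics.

C₀ = Dose / Vd = 985.0 / 94.6 = 10.41 mg/L
t = ln(C₀ / C) / k = ln(10.41 / 4.26) / 0.02160
  = ln(2.444) / 0.02160 = 0.8936 / 0.02160 = 41.37 h

41 h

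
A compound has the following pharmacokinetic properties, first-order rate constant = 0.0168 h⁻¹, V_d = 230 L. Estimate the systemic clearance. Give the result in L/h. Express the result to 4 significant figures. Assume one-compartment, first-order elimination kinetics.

3.864 L/h

CL = k × Vd = 0.0168 × 230 = 3.864 L/h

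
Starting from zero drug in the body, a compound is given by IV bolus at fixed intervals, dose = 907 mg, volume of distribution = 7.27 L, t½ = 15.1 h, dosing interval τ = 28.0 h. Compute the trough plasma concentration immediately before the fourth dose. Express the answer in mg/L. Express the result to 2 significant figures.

47 mg/L

C₀ per dose = Dose / Vd = 907 / 7.27 = 124.8 mg/L
k = ln2 / t½ = 0.693147 / 15.1 = 0.04590 h⁻¹
Fraction remaining after one interval: r = e^(−kτ) = e^(−0.04590 × 28.0) = 0.2766
Before dose 4, 3 doses have been given (aged 1τ, 2τ, 3τ).
C_trough = C₀ × (r + r² + … + r^3) = C₀ × r(1−r^3)/(1−r)
        = 124.8 × 0.2766 × (1 − 0.02116) / (1 − 0.2766) = 46.71 mg/L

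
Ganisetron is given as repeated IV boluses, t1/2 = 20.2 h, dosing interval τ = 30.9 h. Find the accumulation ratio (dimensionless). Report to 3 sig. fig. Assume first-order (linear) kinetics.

1.53

k = ln2 / t½ = 0.693147 / 20.2 = 0.03431 h⁻¹
e^(−kτ) = e^(−0.03431 × 30.9) = 0.3464
Accumulation ratio R = 1 / (1 − e^(−kτ)) = 1 / (1 − 0.3464) = 1.530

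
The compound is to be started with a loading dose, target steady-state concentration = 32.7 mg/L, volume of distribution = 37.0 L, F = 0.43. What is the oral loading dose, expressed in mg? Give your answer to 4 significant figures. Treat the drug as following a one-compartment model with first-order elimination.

LD = Css × Vd / F = 32.7 × 37.0 / 0.43 = 2814 mg

2814 mg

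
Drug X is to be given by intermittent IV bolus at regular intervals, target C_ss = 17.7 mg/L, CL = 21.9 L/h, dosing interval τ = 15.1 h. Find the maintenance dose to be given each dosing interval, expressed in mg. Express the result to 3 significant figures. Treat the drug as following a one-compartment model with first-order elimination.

At steady state, Dose/τ = Css × CL.
Dose = Css × CL × τ = 17.7 × 21.90 × 15.1 = 5853 mg

5850 mg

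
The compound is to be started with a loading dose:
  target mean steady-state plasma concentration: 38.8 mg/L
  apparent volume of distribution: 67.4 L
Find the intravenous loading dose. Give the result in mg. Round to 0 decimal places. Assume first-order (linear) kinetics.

LD = Css × Vd = 38.8 × 67.4 = 2615 mg

2615 mg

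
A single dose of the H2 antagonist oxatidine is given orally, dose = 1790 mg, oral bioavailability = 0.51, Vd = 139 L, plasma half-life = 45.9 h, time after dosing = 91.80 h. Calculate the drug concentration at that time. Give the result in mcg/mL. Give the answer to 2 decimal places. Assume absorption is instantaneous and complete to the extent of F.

Amount reaching circulation = F × Dose = 0.51 × 1790 = 912.9 mg
C₀ = F·Dose / Vd = 912.9 / 139 = 6.568 mg/L
k = ln2 / t½ = 0.693147 / 45.9 = 0.01510 h⁻¹
t / t½ = 91.80 / 45.9 = 2 half-lives
C = C₀ × (1/2)^2 = 6.568 × 0.2500 = 1.642 mg/L
(1.642 mg/L = 1.642 mcg/mL)

1.64 mcg/mL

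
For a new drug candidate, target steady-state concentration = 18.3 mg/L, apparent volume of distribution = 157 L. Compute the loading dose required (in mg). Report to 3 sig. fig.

2870 mg

LD = Css × Vd = 18.3 × 157 = 2873 mg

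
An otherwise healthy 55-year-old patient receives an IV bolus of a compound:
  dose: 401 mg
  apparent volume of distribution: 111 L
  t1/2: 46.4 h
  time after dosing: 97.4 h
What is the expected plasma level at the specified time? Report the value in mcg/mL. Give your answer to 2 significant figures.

0.84 mcg/mL

C₀ = Dose / Vd = 401.0 / 111 = 3.613 mg/L
k = ln2 / t½ = 0.693147 / 46.4 = 0.01494 h⁻¹
C = C₀ · e^(−k·t) = 3.613 × e^(−0.01494 × 97.4)
  = 3.613 × 0.2334 = 0.8433 mg/L
(0.8433 mg/L = 0.8433 mcg/mL)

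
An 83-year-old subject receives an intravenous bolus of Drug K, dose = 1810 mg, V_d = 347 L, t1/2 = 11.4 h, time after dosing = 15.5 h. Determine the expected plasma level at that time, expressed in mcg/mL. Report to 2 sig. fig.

C₀ = Dose / Vd = 1810 / 347 = 5.216 mg/L
k = ln2 / t½ = 0.693147 / 11.4 = 0.06080 h⁻¹
C = C₀ · e^(−k·t) = 5.216 × e^(−0.06080 × 15.5)
  = 5.216 × 0.3897 = 2.033 mg/L
(2.033 mg/L = 2.033 mcg/mL)

2.0 mcg/mL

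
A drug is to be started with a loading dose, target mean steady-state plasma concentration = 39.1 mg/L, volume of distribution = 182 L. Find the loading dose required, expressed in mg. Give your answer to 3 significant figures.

LD = Css × Vd = 39.1 × 182 = 7116 mg

7120 mg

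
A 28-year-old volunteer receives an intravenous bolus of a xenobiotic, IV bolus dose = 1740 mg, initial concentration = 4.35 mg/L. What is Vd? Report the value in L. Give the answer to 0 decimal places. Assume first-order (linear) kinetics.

Vd = Dose / C₀ = 1740 / 4.35 = 400.0 L

400 L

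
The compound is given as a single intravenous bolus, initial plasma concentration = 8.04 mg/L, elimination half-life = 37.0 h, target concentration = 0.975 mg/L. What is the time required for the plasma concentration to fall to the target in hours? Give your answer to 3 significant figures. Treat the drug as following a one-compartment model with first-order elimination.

113 h

k = ln2 / t½ = 0.693147 / 37.0 = 0.01873 h⁻¹
t = ln(C₀ / C) / k = ln(8.040 / 0.975) / 0.01873
  = ln(8.246) / 0.01873 = 2.110 / 0.01873 = 112.7 h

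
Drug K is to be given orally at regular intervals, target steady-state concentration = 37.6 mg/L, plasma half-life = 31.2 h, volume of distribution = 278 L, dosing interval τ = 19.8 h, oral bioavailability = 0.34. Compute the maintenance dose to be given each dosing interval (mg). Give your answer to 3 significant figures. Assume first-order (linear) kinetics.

k = ln2 / t½ = 0.693147 / 31.2 = 0.02222 h⁻¹
CL = k × Vd = 0.02222 × 278 = 6.177 L/h
At steady state, F × (Dose/τ) = Css × CL.
Dose = Css × CL × τ / F = 37.6 × 6.177 × 19.8 / 0.34 = 13530 mg

13500 mg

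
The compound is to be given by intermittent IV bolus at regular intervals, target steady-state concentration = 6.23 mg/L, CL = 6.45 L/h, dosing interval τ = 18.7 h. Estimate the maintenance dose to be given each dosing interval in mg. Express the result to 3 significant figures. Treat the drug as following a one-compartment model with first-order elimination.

751 mg

At steady state, Dose/τ = Css × CL.
Dose = Css × CL × τ = 6.23 × 6.450 × 18.7 = 751.4 mg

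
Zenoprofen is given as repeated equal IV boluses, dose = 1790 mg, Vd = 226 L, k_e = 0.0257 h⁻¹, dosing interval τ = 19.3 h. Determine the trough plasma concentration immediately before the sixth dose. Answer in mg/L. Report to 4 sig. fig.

C₀ per dose = Dose / Vd = 1790 / 226 = 7.920 mg/L
Fraction remaining after one interval: r = e^(−kτ) = e^(−0.02570 × 19.3) = 0.6090
Before dose 6, 5 doses have been given (aged 1τ, 2τ, 3τ, 4τ, 5τ).
C_trough = C₀ × (r + r² + … + r^5) = C₀ × r(1−r^5)/(1−r)
        = 7.920 × 0.6090 × (1 − 0.08377) / (1 − 0.6090) = 11.30 mg/L

11.30 mg/L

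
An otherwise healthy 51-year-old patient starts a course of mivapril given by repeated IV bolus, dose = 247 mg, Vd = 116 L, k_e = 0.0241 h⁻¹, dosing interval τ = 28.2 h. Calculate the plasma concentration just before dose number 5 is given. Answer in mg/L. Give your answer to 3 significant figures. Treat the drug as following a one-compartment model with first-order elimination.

2.04 mg/L

C₀ per dose = Dose / Vd = 247 / 116 = 2.129 mg/L
Fraction remaining after one interval: r = e^(−kτ) = e^(−0.02410 × 28.2) = 0.5068
Before dose 5, 4 doses have been given (aged 1τ, 2τ, 3τ, 4τ).
C_trough = C₀ × (r + r² + … + r^4) = C₀ × r(1−r^4)/(1−r)
        = 2.129 × 0.5068 × (1 − 0.06597) / (1 − 0.5068) = 2.043 mg/L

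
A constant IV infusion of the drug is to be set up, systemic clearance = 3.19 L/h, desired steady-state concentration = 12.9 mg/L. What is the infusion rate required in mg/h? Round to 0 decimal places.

At steady state, infusion rate R₀ = Css × CL = 12.9 × 3.190 = 41.15 mg/h

41 mg/h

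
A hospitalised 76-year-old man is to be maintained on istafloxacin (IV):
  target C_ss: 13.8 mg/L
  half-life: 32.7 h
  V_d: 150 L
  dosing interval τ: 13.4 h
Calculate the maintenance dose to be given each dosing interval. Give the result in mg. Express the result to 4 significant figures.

k = ln2 / t½ = 0.693147 / 32.7 = 0.02120 h⁻¹
CL = k × Vd = 0.02120 × 150 = 3.180 L/h
At steady state, Dose/τ = Css × CL.
Dose = Css × CL × τ = 13.8 × 3.180 × 13.4 = 588.0 mg

588.0 mg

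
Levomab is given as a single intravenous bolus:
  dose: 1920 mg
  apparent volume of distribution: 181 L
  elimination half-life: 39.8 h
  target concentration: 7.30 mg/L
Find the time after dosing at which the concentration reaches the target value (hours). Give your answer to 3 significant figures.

21.5 h

C₀ = Dose / Vd = 1920 / 181 = 10.61 mg/L
k = ln2 / t½ = 0.693147 / 39.8 = 0.01742 h⁻¹
t = ln(C₀ / C) / k = ln(10.61 / 7.30) / 0.01742
  = ln(1.453) / 0.01742 = 0.3736 / 0.01742 = 21.45 h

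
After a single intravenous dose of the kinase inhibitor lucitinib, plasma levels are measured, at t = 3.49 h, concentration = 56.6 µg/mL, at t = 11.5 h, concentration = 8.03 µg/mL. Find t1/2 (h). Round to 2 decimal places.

k = ln(C₁/C₂) / (t₂ − t₁) = ln(56.6/8.03) / (11.5 − 3.49)
  = 1.953 / 8.010 = 0.2438 h⁻¹
t½ = ln2 / k = 0.693147 / 0.2438 = 2.843 h

2.84 h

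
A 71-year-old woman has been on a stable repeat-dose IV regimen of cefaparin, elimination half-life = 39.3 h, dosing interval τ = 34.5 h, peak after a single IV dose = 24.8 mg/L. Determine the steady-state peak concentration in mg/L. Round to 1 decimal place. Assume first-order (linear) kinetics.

k = ln2 / t½ = 0.693147 / 39.3 = 0.01764 h⁻¹
e^(−kτ) = e^(−0.01764 × 34.5) = 0.5441
Accumulation ratio R = 1 / (1 − e^(−kτ)) = 1 / (1 − 0.5441) = 2.193
Steady-state peak = C₀ × R = 24.8 × 2.193 = 54.39 mg/L

54.4 mg/L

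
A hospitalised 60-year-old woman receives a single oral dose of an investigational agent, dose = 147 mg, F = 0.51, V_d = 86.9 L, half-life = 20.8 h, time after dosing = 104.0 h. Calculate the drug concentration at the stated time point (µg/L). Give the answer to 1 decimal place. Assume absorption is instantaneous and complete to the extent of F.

Amount reaching circulation = F × Dose = 0.51 × 147.0 = 74.97 mg
C₀ = F·Dose / Vd = 74.97 / 86.9 = 0.8627 mg/L
k = ln2 / t½ = 0.693147 / 20.8 = 0.03332 h⁻¹
t / t½ = 104.0 / 20.8 = 5 half-lives
C = C₀ × (1/2)^5 = 0.8627 × 0.03125 = 0.02696 mg/L
Convert: 0.02696 mg/L × 1000 = 26.96 µg/L

27.0 µg/L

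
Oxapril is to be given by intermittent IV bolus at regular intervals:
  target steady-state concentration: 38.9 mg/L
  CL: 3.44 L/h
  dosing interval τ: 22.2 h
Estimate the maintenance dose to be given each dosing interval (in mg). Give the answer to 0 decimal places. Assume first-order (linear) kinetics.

2971 mg

At steady state, Dose/τ = Css × CL.
Dose = Css × CL × τ = 38.9 × 3.440 × 22.2 = 2971 mg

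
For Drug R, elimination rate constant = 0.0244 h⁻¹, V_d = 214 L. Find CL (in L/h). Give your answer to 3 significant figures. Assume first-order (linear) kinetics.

5.22 L/h

CL = k × Vd = 0.0244 × 214 = 5.222 L/h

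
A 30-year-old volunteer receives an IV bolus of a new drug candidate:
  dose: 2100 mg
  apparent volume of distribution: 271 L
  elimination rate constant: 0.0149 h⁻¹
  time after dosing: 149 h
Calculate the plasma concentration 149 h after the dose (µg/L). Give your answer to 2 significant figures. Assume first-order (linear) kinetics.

840 µg/L

C₀ = Dose / Vd = 2100 / 271 = 7.749 mg/L
C = C₀ · e^(−k·t) = 7.749 × e^(−0.01490 × 149)
  = 7.749 × 0.1086 = 0.8415 mg/L
Convert: 0.8415 mg/L × 1000 = 841.5 µg/L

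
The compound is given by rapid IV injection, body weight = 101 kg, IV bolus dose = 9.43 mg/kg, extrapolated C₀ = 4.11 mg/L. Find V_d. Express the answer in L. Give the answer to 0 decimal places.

Dose = 9.43 × 101 = 952.4 mg
Vd = Dose / C₀ = 952.4 / 4.11 = 231.7 L

232 L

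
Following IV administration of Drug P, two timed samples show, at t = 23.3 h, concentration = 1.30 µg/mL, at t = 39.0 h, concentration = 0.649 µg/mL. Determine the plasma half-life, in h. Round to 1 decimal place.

15.7 h

k = ln(C₁/C₂) / (t₂ − t₁) = ln(1.30/0.649) / (39.0 − 23.3)
  = 0.6947 / 15.70 = 0.04425 h⁻¹
t½ = ln2 / k = 0.693147 / 0.04425 = 15.66 h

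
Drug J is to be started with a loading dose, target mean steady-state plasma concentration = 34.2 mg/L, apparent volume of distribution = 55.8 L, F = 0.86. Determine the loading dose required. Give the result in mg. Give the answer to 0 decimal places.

2219 mg

LD = Css × Vd / F = 34.2 × 55.8 / 0.86 = 2219 mg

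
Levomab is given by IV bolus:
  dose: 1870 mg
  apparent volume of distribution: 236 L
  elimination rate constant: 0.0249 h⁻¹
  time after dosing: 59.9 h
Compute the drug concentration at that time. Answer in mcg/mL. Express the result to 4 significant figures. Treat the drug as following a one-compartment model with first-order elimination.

1.783 mcg/mL

C₀ = Dose / Vd = 1870 / 236 = 7.924 mg/L
C = C₀ · e^(−k·t) = 7.924 × e^(−0.02490 × 59.9)
  = 7.924 × 0.2250 = 1.783 mg/L
(1.783 mg/L = 1.783 mcg/mL)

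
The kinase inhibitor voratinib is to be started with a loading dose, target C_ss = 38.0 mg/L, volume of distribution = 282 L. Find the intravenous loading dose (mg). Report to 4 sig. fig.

10720 mg

LD = Css × Vd = 38.0 × 282 = 10720 mg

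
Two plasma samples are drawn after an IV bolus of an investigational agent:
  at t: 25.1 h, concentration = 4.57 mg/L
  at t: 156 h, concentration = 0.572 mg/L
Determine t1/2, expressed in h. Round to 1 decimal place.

k = ln(C₁/C₂) / (t₂ − t₁) = ln(4.57/0.572) / (156 − 25.1)
  = 2.078 / 130.9 = 0.01587 h⁻¹
t½ = ln2 / k = 0.693147 / 0.01587 = 43.68 h

43.7 h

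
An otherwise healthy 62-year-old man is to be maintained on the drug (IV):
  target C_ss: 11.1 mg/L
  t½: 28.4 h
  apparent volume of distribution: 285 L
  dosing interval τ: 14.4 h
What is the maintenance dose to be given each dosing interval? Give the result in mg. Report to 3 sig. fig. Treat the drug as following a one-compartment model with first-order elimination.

1110 mg

k = ln2 / t½ = 0.693147 / 28.4 = 0.02441 h⁻¹
CL = k × Vd = 0.02441 × 285 = 6.957 L/h
At steady state, Dose/τ = Css × CL.
Dose = Css × CL × τ = 11.1 × 6.957 × 14.4 = 1112 mg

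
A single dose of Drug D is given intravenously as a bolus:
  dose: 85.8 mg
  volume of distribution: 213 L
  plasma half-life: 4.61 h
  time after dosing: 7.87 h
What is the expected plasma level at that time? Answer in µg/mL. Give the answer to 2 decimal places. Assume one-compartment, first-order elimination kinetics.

0.12 µg/mL

C₀ = Dose / Vd = 85.80 / 213 = 0.4028 mg/L
k = ln2 / t½ = 0.693147 / 4.61 = 0.1504 h⁻¹
C = C₀ · e^(−k·t) = 0.4028 × e^(−0.1504 × 7.87)
  = 0.4028 × 0.3062 = 0.1233 mg/L
(0.1233 mg/L = 0.1233 µg/mL)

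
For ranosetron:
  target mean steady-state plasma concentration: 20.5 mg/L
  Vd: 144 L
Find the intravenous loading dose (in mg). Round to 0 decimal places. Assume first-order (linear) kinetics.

LD = Css × Vd = 20.5 × 144 = 2952 mg

2952 mg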